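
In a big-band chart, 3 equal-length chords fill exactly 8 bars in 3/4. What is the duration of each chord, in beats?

8 bars × 3 beats/bar = 24 beats total.
24 beats ÷ 3 chords = 8 beats per chord.

8 beats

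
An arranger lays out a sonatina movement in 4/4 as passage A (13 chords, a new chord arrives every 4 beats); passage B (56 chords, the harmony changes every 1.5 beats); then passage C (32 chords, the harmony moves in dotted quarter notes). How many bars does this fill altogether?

A: 13 × 4 = 52 beats = 13 bars.
B: 56 × 1.5 = 84 beats = 21 bars.
C: 32 × 1.5 = 48 beats = 12 bars.
Total: 13 + 21 + 12 = 46 bars.

46 bars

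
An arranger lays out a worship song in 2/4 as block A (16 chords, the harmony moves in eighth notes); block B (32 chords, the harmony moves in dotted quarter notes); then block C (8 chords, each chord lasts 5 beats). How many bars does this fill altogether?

A: 16 × 0.5 = 8 beats = 4 bars.
B: 32 × 1.5 = 48 beats = 24 bars.
C: 8 × 5 = 40 beats = 20 bars.
Total: 4 + 24 + 20 = 48 bars.

48 bars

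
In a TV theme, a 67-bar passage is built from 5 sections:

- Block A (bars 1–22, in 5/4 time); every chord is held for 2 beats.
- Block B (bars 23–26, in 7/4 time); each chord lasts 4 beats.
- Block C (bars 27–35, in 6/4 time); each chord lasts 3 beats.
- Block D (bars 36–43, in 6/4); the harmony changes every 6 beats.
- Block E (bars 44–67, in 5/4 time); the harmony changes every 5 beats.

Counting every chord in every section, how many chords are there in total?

A has 110 beats and chords last 2 each, so 55 chords.
B has 28 beats and chords last 4 each, so 7 chords.
C has 54 beats and chords last 3 each, so 18 chords.
D has 48 beats and chords last 6 each, so 8 chords.
E has 120 beats and chords last 5 each, so 24 chords.
Total: 55 + 7 + 18 + 8 + 24 = 112.

112 chords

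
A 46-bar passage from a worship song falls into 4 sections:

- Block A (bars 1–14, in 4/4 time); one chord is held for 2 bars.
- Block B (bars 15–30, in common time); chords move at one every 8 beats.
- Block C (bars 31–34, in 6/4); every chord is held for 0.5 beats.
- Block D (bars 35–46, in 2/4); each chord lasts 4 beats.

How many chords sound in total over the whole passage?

69 chords

A has 56 beats and chords last 8 each, so 7 chords.
B has 64 beats and chords last 8 each, so 8 chords.
C has 24 beats and chords last 0.5 each, so 48 chords.
D has 24 beats and chords last 4 each, so 6 chords.
Total: 7 + 8 + 48 + 6 = 69.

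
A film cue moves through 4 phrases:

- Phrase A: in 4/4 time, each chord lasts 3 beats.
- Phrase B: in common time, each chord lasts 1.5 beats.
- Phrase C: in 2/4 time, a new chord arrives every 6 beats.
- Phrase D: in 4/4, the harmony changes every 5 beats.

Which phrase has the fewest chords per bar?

A: 4/3 = 4/3 chords/bar.
B: 4/1.5 = 8/3 chords/bar.
C: 2/6 = 1/3 chords/bar.
D: 4/5 = 0.8 chords/bar.
Slowest is C at 1/3 chords/bar.

Phrase C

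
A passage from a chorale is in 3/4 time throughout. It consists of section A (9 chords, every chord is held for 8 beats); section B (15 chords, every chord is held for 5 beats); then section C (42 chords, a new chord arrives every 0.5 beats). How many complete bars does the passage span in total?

A: 9 × 8 = 72 beats = 24 bars.
B: 15 × 5 = 75 beats = 25 bars.
C: 42 × 0.5 = 21 beats = 7 bars.
Total: 24 + 25 + 7 = 56 bars.

56 bars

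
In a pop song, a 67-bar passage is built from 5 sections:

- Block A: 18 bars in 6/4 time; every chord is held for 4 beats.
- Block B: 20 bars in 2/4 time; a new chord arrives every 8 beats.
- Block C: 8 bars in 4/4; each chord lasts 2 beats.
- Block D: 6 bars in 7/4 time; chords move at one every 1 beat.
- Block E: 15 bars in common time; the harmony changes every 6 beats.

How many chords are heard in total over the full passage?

A: 18 bars × 6 beats = 108 beats; 4 beats/chord → 27 chords.
B: 20 bars × 2 beats = 40 beats; 8 beats/chord → 5 chords.
C: 8 bars × 4 beats = 32 beats; 2 beats/chord → 16 chords.
D: 6 bars × 7 beats = 42 beats; 1 beat/chord → 42 chords.
E: 15 bars × 4 beats = 60 beats; 6 beats/chord → 10 chords.
Total: 27 + 5 + 16 + 42 + 10 = 100.

100 chords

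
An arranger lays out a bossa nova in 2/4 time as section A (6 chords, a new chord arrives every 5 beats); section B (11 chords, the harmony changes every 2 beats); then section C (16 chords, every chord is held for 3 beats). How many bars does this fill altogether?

50 bars

A: 6 × 5 = 30 beats = 15 bars.
B: 11 × 2 = 22 beats = 11 bars.
C: 16 × 3 = 48 beats = 24 bars.
Total: 15 + 11 + 24 = 50 bars.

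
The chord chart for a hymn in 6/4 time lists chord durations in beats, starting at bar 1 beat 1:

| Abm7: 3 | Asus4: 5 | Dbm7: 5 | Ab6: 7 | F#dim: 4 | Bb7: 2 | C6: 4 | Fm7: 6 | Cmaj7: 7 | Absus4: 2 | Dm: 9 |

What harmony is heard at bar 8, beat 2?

Beat 2 of bar 8 is beat (8−1)×6 + 2 = 44 overall.
Running totals: Abm7 ends at 3, Asus4 ends at 8, Dbm7 ends at 13, Ab6 ends at 20, F#dim ends at 24, Bb7 ends at 26, C6 ends at 30, Fm7 ends at 36, Cmaj7 ends at 43, Absus4 ends at 45.
Beat 44 falls within Absus4.

Absus4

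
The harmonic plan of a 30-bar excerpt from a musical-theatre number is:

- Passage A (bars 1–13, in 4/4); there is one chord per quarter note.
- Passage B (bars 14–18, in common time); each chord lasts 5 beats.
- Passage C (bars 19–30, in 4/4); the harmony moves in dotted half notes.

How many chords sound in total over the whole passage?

72 chords

A: 13·4 = 52 beats, 52/1 = 52 chords.
B: 5·4 = 20 beats, 20/5 = 4 chords.
C: 12·4 = 48 beats, 48/3 = 16 chords.
Total: 52 + 4 + 16 = 72.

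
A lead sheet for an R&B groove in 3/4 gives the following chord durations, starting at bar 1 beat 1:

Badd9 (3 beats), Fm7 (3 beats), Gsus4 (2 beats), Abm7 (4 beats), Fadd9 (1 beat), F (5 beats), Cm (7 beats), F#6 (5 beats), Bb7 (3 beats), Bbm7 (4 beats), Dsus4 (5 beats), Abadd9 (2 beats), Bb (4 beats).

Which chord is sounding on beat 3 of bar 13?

Beat 3 of bar 13 is beat (13−1)×3 + 3 = 39 overall.
Running totals: Badd9 ends at 3, Fm7 ends at 6, Gsus4 ends at 8, Abm7 ends at 12, Fadd9 ends at 13, F ends at 18, Cm ends at 25, F#6 ends at 30, Bb7 ends at 33, Bbm7 ends at 37, Dsus4 ends at 42.
Beat 39 falls within Dsus4.

Dsus4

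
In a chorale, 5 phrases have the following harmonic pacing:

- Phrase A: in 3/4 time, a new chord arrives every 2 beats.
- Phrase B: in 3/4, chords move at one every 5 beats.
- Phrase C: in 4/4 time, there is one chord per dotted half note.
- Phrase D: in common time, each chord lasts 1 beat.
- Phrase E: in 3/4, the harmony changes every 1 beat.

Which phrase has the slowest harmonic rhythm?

A: 3/2 = 1.5 chords/bar.
B: 3/5 = 0.6 chords/bar.
C: 4/3 = 4/3 chords/bar.
D: 4/1 = 4 chords/bar.
E: 3/1 = 3 chords/bar.
Slowest is B at 0.6 chords/bar.

Phrase B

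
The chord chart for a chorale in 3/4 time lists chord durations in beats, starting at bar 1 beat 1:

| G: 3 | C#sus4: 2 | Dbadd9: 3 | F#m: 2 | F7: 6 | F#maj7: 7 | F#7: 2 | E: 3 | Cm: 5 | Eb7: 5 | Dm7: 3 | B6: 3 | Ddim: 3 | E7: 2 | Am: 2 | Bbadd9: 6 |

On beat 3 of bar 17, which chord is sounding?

Beat 3 of bar 17 is beat (17−1)×3 + 3 = 51 overall.
Running totals: G ends at 3, C#sus4 ends at 5, Dbadd9 ends at 8, F#m ends at 10, F7 ends at 16, F#maj7 ends at 23, F#7 ends at 25, E ends at 28, Cm ends at 33, Eb7 ends at 38, Dm7 ends at 41, B6 ends at 44, Ddim ends at 47, E7 ends at 49, Am ends at 51.
Beat 51 falls within Am.

Am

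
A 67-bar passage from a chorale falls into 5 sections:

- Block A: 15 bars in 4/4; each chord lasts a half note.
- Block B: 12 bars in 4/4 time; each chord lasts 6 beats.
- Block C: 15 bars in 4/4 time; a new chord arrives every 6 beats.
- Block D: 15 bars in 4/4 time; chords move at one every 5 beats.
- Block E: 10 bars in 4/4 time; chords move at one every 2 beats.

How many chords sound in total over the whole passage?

80 chords

A: 15 bars × 4 beats = 60 beats; 2 beats/chord → 30 chords.
B: 12 bars × 4 beats = 48 beats; 6 beats/chord → 8 chords.
C: 15 bars × 4 beats = 60 beats; 6 beats/chord → 10 chords.
D: 15 bars × 4 beats = 60 beats; 5 beats/chord → 12 chords.
E: 10 bars × 4 beats = 40 beats; 2 beats/chord → 20 chords.
Total: 30 + 8 + 10 + 12 + 20 = 80.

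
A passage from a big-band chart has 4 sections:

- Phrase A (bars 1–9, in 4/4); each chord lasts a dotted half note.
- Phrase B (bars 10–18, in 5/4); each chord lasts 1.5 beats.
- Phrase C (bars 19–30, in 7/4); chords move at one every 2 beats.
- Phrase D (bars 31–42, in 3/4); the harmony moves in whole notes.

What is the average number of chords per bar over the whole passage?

31/14 chords per bar

A: 9 bars of 4 beats is 36 beats; at 3 beats each that's 12 chords.
B: 9 bars of 5 beats is 45 beats; at 1.5 beats each that's 30 chords.
C: 12 bars of 7 beats is 84 beats; at 2 beats each that's 42 chords.
D: 12 bars of 3 beats is 36 beats; at 4 beats each that's 9 chords.
Overall: 93 chords over 42 bars → 93/42 = 31/14 chords per bar.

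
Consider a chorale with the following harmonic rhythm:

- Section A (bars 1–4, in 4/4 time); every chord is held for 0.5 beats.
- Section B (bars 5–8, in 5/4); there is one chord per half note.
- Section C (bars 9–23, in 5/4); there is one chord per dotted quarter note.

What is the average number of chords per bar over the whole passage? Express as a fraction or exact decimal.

4 chords per bar

A: 4 × 4 = 16 beats ÷ 0.5 = 32 chords.
B: 4 × 5 = 20 beats ÷ 2 = 10 chords.
C: 15 × 5 = 75 beats ÷ 1.5 = 50 chords.
Overall: 92 chords over 23 bars → 92/23 = 4 chords per bar.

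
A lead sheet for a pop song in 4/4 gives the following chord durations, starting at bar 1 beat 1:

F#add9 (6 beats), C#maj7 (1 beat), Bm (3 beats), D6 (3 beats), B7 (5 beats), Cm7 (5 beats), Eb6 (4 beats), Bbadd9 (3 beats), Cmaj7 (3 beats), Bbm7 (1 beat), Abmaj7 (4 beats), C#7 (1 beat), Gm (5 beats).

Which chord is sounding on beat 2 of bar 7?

Beat 2 of bar 7 is beat (7−1)×4 + 2 = 26 overall.
Running totals: F#add9 ends at 6, C#maj7 ends at 7, Bm ends at 10, D6 ends at 13, B7 ends at 18, Cm7 ends at 23, Eb6 ends at 27.
Beat 26 falls within Eb6.

Eb6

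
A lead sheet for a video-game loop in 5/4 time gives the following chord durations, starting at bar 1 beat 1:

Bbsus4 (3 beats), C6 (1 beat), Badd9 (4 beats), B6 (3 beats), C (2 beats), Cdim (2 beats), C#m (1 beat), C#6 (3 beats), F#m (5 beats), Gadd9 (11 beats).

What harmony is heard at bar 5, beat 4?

Beat 4 of bar 5 is beat (5−1)×5 + 4 = 24 overall.
Running totals: Bbsus4 ends at 3, C6 ends at 4, Badd9 ends at 8, B6 ends at 11, C ends at 13, Cdim ends at 15, C#m ends at 16, C#6 ends at 19, F#m ends at 24.
Beat 24 falls within F#m.

F#m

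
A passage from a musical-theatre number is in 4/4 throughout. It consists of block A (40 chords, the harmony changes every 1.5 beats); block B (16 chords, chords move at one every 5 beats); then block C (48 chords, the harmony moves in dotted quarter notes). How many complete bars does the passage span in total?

53 bars

A: 40 × 1.5 = 60 beats = 15 bars.
B: 16 × 5 = 80 beats = 20 bars.
C: 48 × 1.5 = 72 beats = 18 bars.
Total: 15 + 20 + 18 = 53 bars.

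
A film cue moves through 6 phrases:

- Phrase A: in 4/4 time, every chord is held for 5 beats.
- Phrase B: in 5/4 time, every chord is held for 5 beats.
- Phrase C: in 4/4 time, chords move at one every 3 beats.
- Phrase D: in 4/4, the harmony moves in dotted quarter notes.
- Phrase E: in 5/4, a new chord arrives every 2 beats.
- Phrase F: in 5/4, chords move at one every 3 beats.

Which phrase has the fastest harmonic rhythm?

Phrase D

A: 4/5 = 0.8 chords/bar.
B: 5/5 = 1 chord/bar.
C: 4/3 = 4/3 chords/bar.
D: 4/1.5 = 8/3 chords/bar.
E: 5/2 = 2.5 chords/bar.
F: 5/3 = 5/3 chords/bar.
Fastest is D at 8/3 chords/bar.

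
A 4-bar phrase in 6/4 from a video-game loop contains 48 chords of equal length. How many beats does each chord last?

0.5 beats

4 bars × 6 beats/bar = 24 beats total.
24 beats ÷ 48 chords = 0.5 beats per chord.
(That is an eighth note.)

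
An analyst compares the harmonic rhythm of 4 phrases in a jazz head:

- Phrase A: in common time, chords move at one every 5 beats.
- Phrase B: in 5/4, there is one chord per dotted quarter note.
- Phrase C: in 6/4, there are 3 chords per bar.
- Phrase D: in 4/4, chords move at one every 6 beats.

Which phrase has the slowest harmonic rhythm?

A: 4 beats/bar ÷ 5 beats/chord = 0.8 chords/bar.
B: 5 beats/bar ÷ 1.5 beats/chord = 10/3 chords/bar.
C: 6 beats/bar ÷ 2 beats/chord = 3 chords/bar.
D: 4 beats/bar ÷ 6 beats/chord = 2/3 chords/bar.
Slowest is D at 2/3 chords/bar.

Phrase D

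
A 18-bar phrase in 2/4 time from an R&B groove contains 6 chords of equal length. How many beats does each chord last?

18 bars × 2 beats/bar = 36 beats total.
36 beats ÷ 6 chords = 6 beats per chord.

6 beats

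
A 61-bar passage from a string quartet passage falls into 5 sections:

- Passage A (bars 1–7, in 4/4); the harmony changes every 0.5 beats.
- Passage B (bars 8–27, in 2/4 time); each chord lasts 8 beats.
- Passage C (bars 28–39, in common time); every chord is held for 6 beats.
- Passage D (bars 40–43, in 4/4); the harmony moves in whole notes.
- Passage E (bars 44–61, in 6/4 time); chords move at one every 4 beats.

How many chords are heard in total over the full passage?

A: 7 bars × 4 beats = 28 beats; 0.5 beats/chord → 56 chords.
B: 20 bars × 2 beats = 40 beats; 8 beats/chord → 5 chords.
C: 12 bars × 4 beats = 48 beats; 6 beats/chord → 8 chords.
D: 4 bars × 4 beats = 16 beats; 4 beats/chord → 4 chords.
E: 18 bars × 6 beats = 108 beats; 4 beats/chord → 27 chords.
Total: 56 + 5 + 8 + 4 + 27 = 100.

100 chords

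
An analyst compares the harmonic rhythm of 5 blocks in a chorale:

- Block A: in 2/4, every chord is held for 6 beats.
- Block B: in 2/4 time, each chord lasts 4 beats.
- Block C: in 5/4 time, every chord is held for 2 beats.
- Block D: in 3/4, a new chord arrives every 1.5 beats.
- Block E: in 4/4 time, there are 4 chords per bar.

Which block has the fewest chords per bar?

Block A

A: each chord is 6 beats in 2/4, so 1/3 per bar.
B: each chord is 4 beats in 2/4, so 0.5 per bar.
C: each chord is 2 beats in 5/4, so 2.5 per bar.
D: each chord is 1.5 beats in 3/4, so 2 per bar.
E: each chord is 1 beat in 4/4, so 4 per bar.
Slowest is A at 1/3 chords/bar.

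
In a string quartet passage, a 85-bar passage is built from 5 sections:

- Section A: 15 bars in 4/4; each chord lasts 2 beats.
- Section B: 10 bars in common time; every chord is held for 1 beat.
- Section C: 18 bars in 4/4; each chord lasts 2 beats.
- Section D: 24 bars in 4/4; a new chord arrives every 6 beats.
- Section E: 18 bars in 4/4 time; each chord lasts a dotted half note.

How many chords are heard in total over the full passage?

A: 15·4 = 60 beats, 60/2 = 30 chords.
B: 10·4 = 40 beats, 40/1 = 40 chords.
C: 18·4 = 72 beats, 72/2 = 36 chords.
D: 24·4 = 96 beats, 96/6 = 16 chords.
E: 18·4 = 72 beats, 72/3 = 24 chords.
Total: 30 + 40 + 36 + 16 + 24 = 146.

146 chords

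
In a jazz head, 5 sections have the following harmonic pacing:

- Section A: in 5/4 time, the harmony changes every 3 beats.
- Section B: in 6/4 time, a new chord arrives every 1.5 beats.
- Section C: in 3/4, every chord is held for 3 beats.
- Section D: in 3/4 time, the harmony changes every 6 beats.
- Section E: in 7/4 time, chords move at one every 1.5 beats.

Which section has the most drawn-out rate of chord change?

A: each chord is 3 beats in 5/4, so 5/3 per bar.
B: each chord is 1.5 beats in 6/4, so 4 per bar.
C: each chord is 3 beats in 3/4, so 1 per bar.
D: each chord is 6 beats in 3/4, so 0.5 per bar.
E: each chord is 1.5 beats in 7/4, so 14/3 per bar.
Slowest is D at 0.5 chords/bar.

Section D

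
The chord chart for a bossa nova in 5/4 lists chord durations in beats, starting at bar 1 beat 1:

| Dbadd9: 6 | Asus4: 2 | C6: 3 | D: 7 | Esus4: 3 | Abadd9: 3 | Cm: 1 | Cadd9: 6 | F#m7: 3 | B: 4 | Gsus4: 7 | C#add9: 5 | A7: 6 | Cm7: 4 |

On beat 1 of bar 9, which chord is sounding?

Beat 1 of bar 9 is beat (9−1)×5 + 1 = 41 overall.
Running totals: Dbadd9 ends at 6, Asus4 ends at 8, C6 ends at 11, D ends at 18, Esus4 ends at 21, Abadd9 ends at 24, Cm ends at 25, Cadd9 ends at 31, F#m7 ends at 34, B ends at 38, Gsus4 ends at 45.
Beat 41 falls within Gsus4.

Gsus4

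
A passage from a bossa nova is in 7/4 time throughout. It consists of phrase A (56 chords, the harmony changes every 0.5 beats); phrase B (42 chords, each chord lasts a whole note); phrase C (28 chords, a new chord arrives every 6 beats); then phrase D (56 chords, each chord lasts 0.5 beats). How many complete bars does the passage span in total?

56 bars

A: 56 × 0.5 = 28 beats = 4 bars.
B: 42 × 4 = 168 beats = 24 bars.
C: 28 × 6 = 168 beats = 24 bars.
D: 56 × 0.5 = 28 beats = 4 bars.
Total: 4 + 24 + 24 + 4 = 56 bars.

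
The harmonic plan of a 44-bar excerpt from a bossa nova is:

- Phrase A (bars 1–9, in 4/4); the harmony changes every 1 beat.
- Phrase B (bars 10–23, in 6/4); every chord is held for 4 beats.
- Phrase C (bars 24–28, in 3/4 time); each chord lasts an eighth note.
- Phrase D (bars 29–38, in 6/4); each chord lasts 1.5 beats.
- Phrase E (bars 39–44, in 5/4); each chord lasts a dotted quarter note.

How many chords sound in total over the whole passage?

147 chords

A has 36 beats and chords last 1 each, so 36 chords.
B has 84 beats and chords last 4 each, so 21 chords.
C has 15 beats and chords last 0.5 each, so 30 chords.
D has 60 beats and chords last 1.5 each, so 40 chords.
E has 30 beats and chords last 1.5 each, so 20 chords.
Total: 36 + 21 + 30 + 40 + 20 = 147.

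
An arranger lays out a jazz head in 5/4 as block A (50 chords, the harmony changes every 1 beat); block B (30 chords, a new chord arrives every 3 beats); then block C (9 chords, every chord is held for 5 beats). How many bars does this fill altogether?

A: 50 × 1 = 50 beats = 10 bars.
B: 30 × 3 = 90 beats = 18 bars.
C: 9 × 5 = 45 beats = 9 bars.
Total: 10 + 18 + 9 = 37 bars.

37 bars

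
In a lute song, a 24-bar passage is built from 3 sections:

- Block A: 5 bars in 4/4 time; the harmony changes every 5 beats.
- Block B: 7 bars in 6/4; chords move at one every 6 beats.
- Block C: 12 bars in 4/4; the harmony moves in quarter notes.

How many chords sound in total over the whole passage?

A has 20 beats and chords last 5 each, so 4 chords.
B has 42 beats and chords last 6 each, so 7 chords.
C has 48 beats and chords last 1 each, so 48 chords.
Total: 4 + 7 + 48 = 59.

59 chords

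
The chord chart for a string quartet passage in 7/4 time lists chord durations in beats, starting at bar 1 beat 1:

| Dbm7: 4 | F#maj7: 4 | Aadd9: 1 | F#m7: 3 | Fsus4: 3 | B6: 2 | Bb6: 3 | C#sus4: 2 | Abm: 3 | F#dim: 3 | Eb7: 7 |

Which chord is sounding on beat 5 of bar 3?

Bb6

Beat 5 of bar 3 is beat (3−1)×7 + 5 = 19 overall.
Running totals: Dbm7 ends at 4, F#maj7 ends at 8, Aadd9 ends at 9, F#m7 ends at 12, Fsus4 ends at 15, B6 ends at 17, Bb6 ends at 20.
Beat 19 falls within Bb6.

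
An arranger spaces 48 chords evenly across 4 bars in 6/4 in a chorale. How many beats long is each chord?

0.5 beats

4 bars × 6 beats/bar = 24 beats total.
24 beats ÷ 48 chords = 0.5 beats per chord.
(That is an eighth note.)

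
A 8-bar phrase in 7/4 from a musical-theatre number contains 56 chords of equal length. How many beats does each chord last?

1 beat

8 bars × 7 beats/bar = 56 beats total.
56 beats ÷ 56 chords = 1 beats per chord.
(That is a quarter note.)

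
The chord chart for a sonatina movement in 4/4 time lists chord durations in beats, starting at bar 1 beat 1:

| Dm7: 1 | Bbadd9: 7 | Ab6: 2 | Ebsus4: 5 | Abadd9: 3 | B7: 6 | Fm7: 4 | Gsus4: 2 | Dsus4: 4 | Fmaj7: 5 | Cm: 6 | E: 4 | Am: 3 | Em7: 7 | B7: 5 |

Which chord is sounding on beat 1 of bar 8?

Gsus4

Beat 1 of bar 8 is beat (8−1)×4 + 1 = 29 overall.
Running totals: Dm7 ends at 1, Bbadd9 ends at 8, Ab6 ends at 10, Ebsus4 ends at 15, Abadd9 ends at 18, B7 ends at 24, Fm7 ends at 28, Gsus4 ends at 30.
Beat 29 falls within Gsus4.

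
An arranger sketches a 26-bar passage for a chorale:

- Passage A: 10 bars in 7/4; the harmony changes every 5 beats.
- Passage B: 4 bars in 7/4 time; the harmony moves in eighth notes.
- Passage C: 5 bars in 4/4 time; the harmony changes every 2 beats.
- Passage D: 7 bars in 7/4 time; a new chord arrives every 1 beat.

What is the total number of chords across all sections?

129 chords

A: 10 bars × 7 beats = 70 beats; 5 beats/chord → 14 chords.
B: 4 bars × 7 beats = 28 beats; 0.5 beats/chord → 56 chords.
C: 5 bars × 4 beats = 20 beats; 2 beats/chord → 10 chords.
D: 7 bars × 7 beats = 49 beats; 1 beat/chord → 49 chords.
Total: 14 + 56 + 10 + 49 = 129.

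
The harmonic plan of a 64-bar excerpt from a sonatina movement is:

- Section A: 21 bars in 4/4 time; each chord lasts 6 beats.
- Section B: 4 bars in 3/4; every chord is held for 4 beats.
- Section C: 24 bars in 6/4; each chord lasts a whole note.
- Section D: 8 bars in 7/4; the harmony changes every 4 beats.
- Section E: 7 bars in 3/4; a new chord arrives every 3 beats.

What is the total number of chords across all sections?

A: 21·4 = 84 beats, 84/6 = 14 chords.
B: 4·3 = 12 beats, 12/4 = 3 chords.
C: 24·6 = 144 beats, 144/4 = 36 chords.
D: 8·7 = 56 beats, 56/4 = 14 chords.
E: 7·3 = 21 beats, 21/3 = 7 chords.
Total: 14 + 3 + 36 + 14 + 7 = 74.

74 chords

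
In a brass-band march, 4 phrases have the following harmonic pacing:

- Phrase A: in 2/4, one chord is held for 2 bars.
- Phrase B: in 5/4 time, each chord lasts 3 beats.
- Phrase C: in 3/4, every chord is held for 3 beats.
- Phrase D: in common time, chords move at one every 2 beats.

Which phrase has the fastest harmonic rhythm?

Phrase D

A: 2 beats/bar ÷ 4 beats/chord = 0.5 chords/bar.
B: 5 beats/bar ÷ 3 beats/chord = 5/3 chords/bar.
C: 3 beats/bar ÷ 3 beats/chord = 1 chord/bar.
D: 4 beats/bar ÷ 2 beats/chord = 2 chords/bar.
Fastest is D at 2 chords/bar.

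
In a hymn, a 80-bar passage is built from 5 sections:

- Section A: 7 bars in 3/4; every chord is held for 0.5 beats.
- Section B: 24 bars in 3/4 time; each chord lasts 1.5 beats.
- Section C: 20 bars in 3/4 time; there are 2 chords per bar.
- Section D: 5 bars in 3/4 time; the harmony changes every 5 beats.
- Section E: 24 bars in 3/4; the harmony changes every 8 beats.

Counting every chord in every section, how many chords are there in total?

A: 7 bars × 3 beats = 21 beats; 0.5 beats/chord → 42 chords.
B: 24 bars × 3 beats = 72 beats; 1.5 beats/chord → 48 chords.
C: 20 bars × 3 beats = 60 beats; 1.5 beats/chord → 40 chords.
D: 5 bars × 3 beats = 15 beats; 5 beats/chord → 3 chords.
E: 24 bars × 3 beats = 72 beats; 8 beats/chord → 9 chords.
Total: 42 + 48 + 40 + 3 + 9 = 142.

142 chords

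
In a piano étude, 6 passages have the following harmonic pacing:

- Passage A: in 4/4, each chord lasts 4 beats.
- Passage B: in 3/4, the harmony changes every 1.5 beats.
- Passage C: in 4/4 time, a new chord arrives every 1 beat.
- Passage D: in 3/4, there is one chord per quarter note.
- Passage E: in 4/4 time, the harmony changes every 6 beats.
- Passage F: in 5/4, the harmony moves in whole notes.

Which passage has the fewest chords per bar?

A: each chord is 4 beats in 4/4, so 1 per bar.
B: each chord is 1.5 beats in 3/4, so 2 per bar.
C: each chord is 1 beat in 4/4, so 4 per bar.
D: each chord is 1 beat in 3/4, so 3 per bar.
E: each chord is 6 beats in 4/4, so 2/3 per bar.
F: each chord is 4 beats in 5/4, so 1.25 per bar.
Slowest is E at 2/3 chords/bar.

Passage E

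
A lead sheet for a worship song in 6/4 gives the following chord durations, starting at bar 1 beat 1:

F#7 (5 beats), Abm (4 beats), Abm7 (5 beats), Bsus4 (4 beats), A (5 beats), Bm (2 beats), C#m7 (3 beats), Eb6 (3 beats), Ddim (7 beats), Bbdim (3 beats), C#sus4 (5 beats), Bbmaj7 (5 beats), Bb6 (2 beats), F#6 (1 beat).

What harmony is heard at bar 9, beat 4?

Bb6

Beat 4 of bar 9 is beat (9−1)×6 + 4 = 52 overall.
Running totals: F#7 ends at 5, Abm ends at 9, Abm7 ends at 14, Bsus4 ends at 18, A ends at 23, Bm ends at 25, C#m7 ends at 28, Eb6 ends at 31, Ddim ends at 38, Bbdim ends at 41, C#sus4 ends at 46, Bbmaj7 ends at 51, Bb6 ends at 53.
Beat 52 falls within Bb6.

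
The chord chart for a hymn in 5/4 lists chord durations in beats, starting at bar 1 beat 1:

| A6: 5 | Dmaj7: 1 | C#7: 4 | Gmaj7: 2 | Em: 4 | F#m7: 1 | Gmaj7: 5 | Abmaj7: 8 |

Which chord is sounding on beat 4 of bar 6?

Beat 4 of bar 6 is beat (6−1)×5 + 4 = 29 overall.
Running totals: A6 ends at 5, Dmaj7 ends at 6, C#7 ends at 10, Gmaj7 ends at 12, Em ends at 16, F#m7 ends at 17, Gmaj7 ends at 22, Abmaj7 ends at 30.
Beat 29 falls within Abmaj7.

Abmaj7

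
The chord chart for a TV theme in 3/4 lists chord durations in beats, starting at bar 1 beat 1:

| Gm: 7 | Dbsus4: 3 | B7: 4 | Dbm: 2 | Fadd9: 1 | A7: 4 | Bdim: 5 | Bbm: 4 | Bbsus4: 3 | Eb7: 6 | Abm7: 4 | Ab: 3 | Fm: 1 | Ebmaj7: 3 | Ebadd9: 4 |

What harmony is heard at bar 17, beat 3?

Ebadd9

Beat 3 of bar 17 is beat (17−1)×3 + 3 = 51 overall.
Running totals: Gm ends at 7, Dbsus4 ends at 10, B7 ends at 14, Dbm ends at 16, Fadd9 ends at 17, A7 ends at 21, Bdim ends at 26, Bbm ends at 30, Bbsus4 ends at 33, Eb7 ends at 39, Abm7 ends at 43, Ab ends at 46, Fm ends at 47, Ebmaj7 ends at 50, Ebadd9 ends at 54.
Beat 51 falls within Ebadd9.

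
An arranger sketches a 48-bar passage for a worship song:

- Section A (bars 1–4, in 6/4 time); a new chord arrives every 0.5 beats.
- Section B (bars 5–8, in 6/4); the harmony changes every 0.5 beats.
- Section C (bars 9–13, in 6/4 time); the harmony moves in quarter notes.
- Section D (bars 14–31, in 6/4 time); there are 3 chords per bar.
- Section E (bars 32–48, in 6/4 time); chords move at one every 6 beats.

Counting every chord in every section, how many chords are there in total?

A: 4 bars × 6 beats = 24 beats; 0.5 beats/chord → 48 chords.
B: 4 bars × 6 beats = 24 beats; 0.5 beats/chord → 48 chords.
C: 5 bars × 6 beats = 30 beats; 1 beat/chord → 30 chords.
D: 18 bars × 6 beats = 108 beats; 2 beats/chord → 54 chords.
E: 17 bars × 6 beats = 102 beats; 6 beats/chord → 17 chords.
Total: 48 + 48 + 30 + 54 + 17 = 197.

197 chords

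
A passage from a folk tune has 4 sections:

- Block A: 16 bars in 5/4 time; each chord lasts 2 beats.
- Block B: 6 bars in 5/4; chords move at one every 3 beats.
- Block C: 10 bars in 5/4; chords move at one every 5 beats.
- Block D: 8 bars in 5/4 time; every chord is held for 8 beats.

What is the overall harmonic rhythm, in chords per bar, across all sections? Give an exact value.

1.625 chords per bar

A: 16 × 5 = 80 beats ÷ 2 = 40 chords.
B: 6 × 5 = 30 beats ÷ 3 = 10 chords.
C: 10 × 5 = 50 beats ÷ 5 = 10 chords.
D: 8 × 5 = 40 beats ÷ 8 = 5 chords.
Overall: 65 chords over 40 bars → 65/40 = 1.625 chords per bar.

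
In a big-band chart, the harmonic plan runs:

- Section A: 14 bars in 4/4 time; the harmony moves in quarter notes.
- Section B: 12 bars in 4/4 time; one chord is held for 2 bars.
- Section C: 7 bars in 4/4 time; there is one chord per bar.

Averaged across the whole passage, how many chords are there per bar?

A: 14 bars of 4 beats is 56 beats; at 1 beat each that's 56 chords.
B: 12 bars of 4 beats is 48 beats; at 8 beats each that's 6 chords.
C: 7 bars of 4 beats is 28 beats; at 4 beats each that's 7 chords.
Overall: 69 chords over 33 bars → 69/33 = 23/11 chords per bar.

23/11 chords per bar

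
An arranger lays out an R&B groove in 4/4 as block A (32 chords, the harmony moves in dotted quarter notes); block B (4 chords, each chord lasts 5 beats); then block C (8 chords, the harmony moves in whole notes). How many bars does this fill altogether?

25 bars

A: 32 × 1.5 = 48 beats = 12 bars.
B: 4 × 5 = 20 beats = 5 bars.
C: 8 × 4 = 32 beats = 8 bars.
Total: 12 + 5 + 8 = 25 bars.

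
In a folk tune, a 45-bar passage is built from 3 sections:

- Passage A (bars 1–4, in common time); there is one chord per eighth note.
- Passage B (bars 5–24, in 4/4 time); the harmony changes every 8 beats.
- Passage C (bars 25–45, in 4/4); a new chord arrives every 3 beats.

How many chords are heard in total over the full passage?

A: 4 bars × 4 beats = 16 beats; 0.5 beats/chord → 32 chords.
B: 20 bars × 4 beats = 80 beats; 8 beats/chord → 10 chords.
C: 21 bars × 4 beats = 84 beats; 3 beats/chord → 28 chords.
Total: 32 + 10 + 28 = 70.

70 chords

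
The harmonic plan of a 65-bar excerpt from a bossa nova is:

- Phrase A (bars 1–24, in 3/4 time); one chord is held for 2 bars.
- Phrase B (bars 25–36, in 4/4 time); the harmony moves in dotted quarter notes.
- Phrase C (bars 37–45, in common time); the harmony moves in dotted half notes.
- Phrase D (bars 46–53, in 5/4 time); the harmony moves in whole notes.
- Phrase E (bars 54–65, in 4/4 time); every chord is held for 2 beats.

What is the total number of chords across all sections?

90 chords

A has 72 beats and chords last 6 each, so 12 chords.
B has 48 beats and chords last 1.5 each, so 32 chords.
C has 36 beats and chords last 3 each, so 12 chords.
D has 40 beats and chords last 4 each, so 10 chords.
E has 48 beats and chords last 2 each, so 24 chords.
Total: 12 + 32 + 12 + 10 + 24 = 90.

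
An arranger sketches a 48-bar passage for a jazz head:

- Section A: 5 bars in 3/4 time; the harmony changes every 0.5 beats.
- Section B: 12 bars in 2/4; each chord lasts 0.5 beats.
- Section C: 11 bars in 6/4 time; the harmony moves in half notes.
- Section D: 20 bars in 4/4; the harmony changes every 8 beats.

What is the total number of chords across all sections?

121 chords

A: 5·3 = 15 beats, 15/0.5 = 30 chords.
B: 12·2 = 24 beats, 24/0.5 = 48 chords.
C: 11·6 = 66 beats, 66/2 = 33 chords.
D: 20·4 = 80 beats, 80/8 = 10 chords.
Total: 30 + 48 + 33 + 10 = 121.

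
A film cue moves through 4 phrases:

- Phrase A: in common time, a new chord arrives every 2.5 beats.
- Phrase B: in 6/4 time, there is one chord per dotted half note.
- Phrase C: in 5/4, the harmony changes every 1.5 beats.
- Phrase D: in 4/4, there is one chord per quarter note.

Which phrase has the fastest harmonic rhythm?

Phrase D

A: each chord is 2.5 beats in 4/4, so 1.6 per bar.
B: each chord is 3 beats in 6/4, so 2 per bar.
C: each chord is 1.5 beats in 5/4, so 10/3 per bar.
D: each chord is 1 beat in 4/4, so 4 per bar.
Fastest is D at 4 chords/bar.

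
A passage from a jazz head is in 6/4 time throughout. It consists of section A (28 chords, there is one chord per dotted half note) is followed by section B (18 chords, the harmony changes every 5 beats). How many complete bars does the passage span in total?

29 bars

A: 28 × 3 = 84 beats = 14 bars.
B: 18 × 5 = 90 beats = 15 bars.
Total: 14 + 15 = 29 bars.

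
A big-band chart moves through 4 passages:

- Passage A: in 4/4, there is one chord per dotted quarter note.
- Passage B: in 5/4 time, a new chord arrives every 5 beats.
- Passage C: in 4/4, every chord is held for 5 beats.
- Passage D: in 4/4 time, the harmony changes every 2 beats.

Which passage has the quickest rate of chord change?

A: 4 beats/bar ÷ 1.5 beats/chord = 8/3 chords/bar.
B: 5 beats/bar ÷ 5 beats/chord = 1 chord/bar.
C: 4 beats/bar ÷ 5 beats/chord = 0.8 chords/bar.
D: 4 beats/bar ÷ 2 beats/chord = 2 chords/bar.
Fastest is A at 8/3 chords/bar.

Passage A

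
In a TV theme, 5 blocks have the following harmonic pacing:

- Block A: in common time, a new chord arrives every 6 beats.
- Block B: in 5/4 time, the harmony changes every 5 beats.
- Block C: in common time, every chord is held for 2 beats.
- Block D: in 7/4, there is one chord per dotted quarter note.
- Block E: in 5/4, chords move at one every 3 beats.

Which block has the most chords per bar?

Block D

A: 4 beats/bar ÷ 6 beats/chord = 2/3 chords/bar.
B: 5 beats/bar ÷ 5 beats/chord = 1 chord/bar.
C: 4 beats/bar ÷ 2 beats/chord = 2 chords/bar.
D: 7 beats/bar ÷ 1.5 beats/chord = 14/3 chords/bar.
E: 5 beats/bar ÷ 3 beats/chord = 5/3 chords/bar.
Fastest is D at 14/3 chords/bar.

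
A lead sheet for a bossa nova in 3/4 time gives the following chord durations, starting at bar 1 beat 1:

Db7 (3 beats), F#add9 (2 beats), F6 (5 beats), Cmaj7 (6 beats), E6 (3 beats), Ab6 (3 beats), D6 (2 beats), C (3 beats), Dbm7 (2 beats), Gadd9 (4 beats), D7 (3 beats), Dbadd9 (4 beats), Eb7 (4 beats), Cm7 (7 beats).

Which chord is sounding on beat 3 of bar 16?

Beat 3 of bar 16 is beat (16−1)×3 + 3 = 48 overall.
Running totals: Db7 ends at 3, F#add9 ends at 5, F6 ends at 10, Cmaj7 ends at 16, E6 ends at 19, Ab6 ends at 22, D6 ends at 24, C ends at 27, Dbm7 ends at 29, Gadd9 ends at 33, D7 ends at 36, Dbadd9 ends at 40, Eb7 ends at 44, Cm7 ends at 51.
Beat 48 falls within Cm7.

Cm7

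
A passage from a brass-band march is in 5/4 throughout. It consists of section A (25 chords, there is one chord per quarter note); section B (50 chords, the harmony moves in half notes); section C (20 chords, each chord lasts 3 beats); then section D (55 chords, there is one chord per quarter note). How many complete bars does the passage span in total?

48 bars

A: 25 × 1 = 25 beats = 5 bars.
B: 50 × 2 = 100 beats = 20 bars.
C: 20 × 3 = 60 beats = 12 bars.
D: 55 × 1 = 55 beats = 11 bars.
Total: 5 + 20 + 12 + 11 = 48 bars.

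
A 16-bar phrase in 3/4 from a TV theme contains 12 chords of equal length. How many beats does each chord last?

16 bars × 3 beats/bar = 48 beats total.
48 beats ÷ 12 chords = 4 beats per chord.
(That is a whole note.)

4 beats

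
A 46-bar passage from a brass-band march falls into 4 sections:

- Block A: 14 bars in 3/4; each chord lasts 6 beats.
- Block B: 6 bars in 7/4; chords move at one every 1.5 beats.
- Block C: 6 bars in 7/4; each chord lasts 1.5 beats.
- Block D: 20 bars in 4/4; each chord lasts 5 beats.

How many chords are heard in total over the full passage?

79 chords

A: 14·3 = 42 beats, 42/6 = 7 chords.
B: 6·7 = 42 beats, 42/1.5 = 28 chords.
C: 6·7 = 42 beats, 42/1.5 = 28 chords.
D: 20·4 = 80 beats, 80/5 = 16 chords.
Total: 7 + 28 + 28 + 16 = 79.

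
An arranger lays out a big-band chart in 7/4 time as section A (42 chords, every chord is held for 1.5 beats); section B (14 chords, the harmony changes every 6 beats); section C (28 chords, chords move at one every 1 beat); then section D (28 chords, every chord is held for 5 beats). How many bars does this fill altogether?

A: 42 × 1.5 = 63 beats = 9 bars.
B: 14 × 6 = 84 beats = 12 bars.
C: 28 × 1 = 28 beats = 4 bars.
D: 28 × 5 = 140 beats = 20 bars.
Total: 9 + 12 + 4 + 20 = 45 bars.

45 bars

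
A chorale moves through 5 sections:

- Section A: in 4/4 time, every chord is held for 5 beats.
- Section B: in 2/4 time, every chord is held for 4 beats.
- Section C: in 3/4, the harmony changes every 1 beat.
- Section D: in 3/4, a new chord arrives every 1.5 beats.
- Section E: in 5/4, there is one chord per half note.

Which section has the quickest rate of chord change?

A: 4/5 = 0.8 chords/bar.
B: 2/4 = 0.5 chords/bar.
C: 3/1 = 3 chords/bar.
D: 3/1.5 = 2 chords/bar.
E: 5/2 = 2.5 chords/bar.
Fastest is C at 3 chords/bar.

Section C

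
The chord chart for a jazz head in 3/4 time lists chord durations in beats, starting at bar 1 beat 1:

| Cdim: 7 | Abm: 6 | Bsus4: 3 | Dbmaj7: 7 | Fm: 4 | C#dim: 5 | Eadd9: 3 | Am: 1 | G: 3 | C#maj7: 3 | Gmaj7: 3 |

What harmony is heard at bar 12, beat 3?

Beat 3 of bar 12 is beat (12−1)×3 + 3 = 36 overall.
Running totals: Cdim ends at 7, Abm ends at 13, Bsus4 ends at 16, Dbmaj7 ends at 23, Fm ends at 27, C#dim ends at 32, Eadd9 ends at 35, Am ends at 36.
Beat 36 falls within Am.

Am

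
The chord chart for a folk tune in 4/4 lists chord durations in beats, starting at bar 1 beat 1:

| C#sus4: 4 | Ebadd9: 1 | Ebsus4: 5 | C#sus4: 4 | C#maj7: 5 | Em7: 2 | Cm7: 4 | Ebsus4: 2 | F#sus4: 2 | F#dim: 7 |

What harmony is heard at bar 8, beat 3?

F#dim

Beat 3 of bar 8 is beat (8−1)×4 + 3 = 31 overall.
Running totals: C#sus4 ends at 4, Ebadd9 ends at 5, Ebsus4 ends at 10, C#sus4 ends at 14, C#maj7 ends at 19, Em7 ends at 21, Cm7 ends at 25, Ebsus4 ends at 27, F#sus4 ends at 29, F#dim ends at 36.
Beat 31 falls within F#dim.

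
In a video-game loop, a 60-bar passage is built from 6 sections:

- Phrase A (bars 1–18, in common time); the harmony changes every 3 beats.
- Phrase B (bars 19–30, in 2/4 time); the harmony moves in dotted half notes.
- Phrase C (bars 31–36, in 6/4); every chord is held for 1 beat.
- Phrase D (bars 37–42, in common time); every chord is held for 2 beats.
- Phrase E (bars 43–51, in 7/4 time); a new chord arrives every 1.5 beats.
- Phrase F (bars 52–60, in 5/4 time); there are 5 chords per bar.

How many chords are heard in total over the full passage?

A: 18·4 = 72 beats, 72/3 = 24 chords.
B: 12·2 = 24 beats, 24/3 = 8 chords.
C: 6·6 = 36 beats, 36/1 = 36 chords.
D: 6·4 = 24 beats, 24/2 = 12 chords.
E: 9·7 = 63 beats, 63/1.5 = 42 chords.
F: 9·5 = 45 beats, 45/1 = 45 chords.
Total: 24 + 8 + 36 + 12 + 42 + 45 = 167.

167 chords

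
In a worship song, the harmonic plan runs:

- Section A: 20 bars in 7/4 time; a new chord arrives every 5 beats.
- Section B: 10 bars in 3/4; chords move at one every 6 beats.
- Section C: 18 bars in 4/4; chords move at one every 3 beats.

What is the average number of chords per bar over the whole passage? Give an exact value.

A: 20 bars of 7 beats is 140 beats; at 5 beats each that's 28 chords.
B: 10 bars of 3 beats is 30 beats; at 6 beats each that's 5 chords.
C: 18 bars of 4 beats is 72 beats; at 3 beats each that's 24 chords.
Overall: 57 chords over 48 bars → 57/48 = 19/16 chords per bar.

19/16 chords per bar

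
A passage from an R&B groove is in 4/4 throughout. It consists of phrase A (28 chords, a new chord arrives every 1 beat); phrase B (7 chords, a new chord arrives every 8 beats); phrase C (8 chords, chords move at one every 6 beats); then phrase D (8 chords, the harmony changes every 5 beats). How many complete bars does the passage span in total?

A: 28 × 1 = 28 beats = 7 bars.
B: 7 × 8 = 56 beats = 14 bars.
C: 8 × 6 = 48 beats = 12 bars.
D: 8 × 5 = 40 beats = 10 bars.
Total: 7 + 14 + 12 + 10 = 43 bars.

43 bars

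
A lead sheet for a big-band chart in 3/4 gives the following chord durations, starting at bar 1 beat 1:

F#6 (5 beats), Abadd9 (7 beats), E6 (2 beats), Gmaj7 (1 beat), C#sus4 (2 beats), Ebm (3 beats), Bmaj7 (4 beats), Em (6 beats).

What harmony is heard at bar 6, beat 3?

Ebm

Beat 3 of bar 6 is beat (6−1)×3 + 3 = 18 overall.
Running totals: F#6 ends at 5, Abadd9 ends at 12, E6 ends at 14, Gmaj7 ends at 15, C#sus4 ends at 17, Ebm ends at 20.
Beat 18 falls within Ebm.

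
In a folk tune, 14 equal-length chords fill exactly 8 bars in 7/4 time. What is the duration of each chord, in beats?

4 beats

8 bars × 7 beats/bar = 56 beats total.
56 beats ÷ 14 chords = 4 beats per chord.
(That is a whole note.)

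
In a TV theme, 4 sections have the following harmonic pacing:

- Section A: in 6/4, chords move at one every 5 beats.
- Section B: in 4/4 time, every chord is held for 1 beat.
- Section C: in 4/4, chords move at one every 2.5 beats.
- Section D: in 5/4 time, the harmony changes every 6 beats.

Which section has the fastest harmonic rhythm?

Section B

A: 6/5 = 1.2 chords/bar.
B: 4/1 = 4 chords/bar.
C: 4/2.5 = 1.6 chords/bar.
D: 5/6 = 5/6 chords/bar.
Fastest is B at 4 chords/bar.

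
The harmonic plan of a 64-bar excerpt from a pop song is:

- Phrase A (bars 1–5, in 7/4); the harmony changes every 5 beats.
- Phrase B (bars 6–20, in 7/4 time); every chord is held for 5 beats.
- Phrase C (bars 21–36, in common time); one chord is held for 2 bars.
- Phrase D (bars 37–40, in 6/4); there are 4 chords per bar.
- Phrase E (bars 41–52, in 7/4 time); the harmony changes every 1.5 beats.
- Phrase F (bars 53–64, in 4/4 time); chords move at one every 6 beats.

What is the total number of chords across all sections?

116 chords

A has 35 beats and chords last 5 each, so 7 chords.
B has 105 beats and chords last 5 each, so 21 chords.
C has 64 beats and chords last 8 each, so 8 chords.
D has 24 beats and chords last 1.5 each, so 16 chords.
E has 84 beats and chords last 1.5 each, so 56 chords.
F has 48 beats and chords last 6 each, so 8 chords.
Total: 7 + 21 + 8 + 16 + 56 + 8 = 116.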